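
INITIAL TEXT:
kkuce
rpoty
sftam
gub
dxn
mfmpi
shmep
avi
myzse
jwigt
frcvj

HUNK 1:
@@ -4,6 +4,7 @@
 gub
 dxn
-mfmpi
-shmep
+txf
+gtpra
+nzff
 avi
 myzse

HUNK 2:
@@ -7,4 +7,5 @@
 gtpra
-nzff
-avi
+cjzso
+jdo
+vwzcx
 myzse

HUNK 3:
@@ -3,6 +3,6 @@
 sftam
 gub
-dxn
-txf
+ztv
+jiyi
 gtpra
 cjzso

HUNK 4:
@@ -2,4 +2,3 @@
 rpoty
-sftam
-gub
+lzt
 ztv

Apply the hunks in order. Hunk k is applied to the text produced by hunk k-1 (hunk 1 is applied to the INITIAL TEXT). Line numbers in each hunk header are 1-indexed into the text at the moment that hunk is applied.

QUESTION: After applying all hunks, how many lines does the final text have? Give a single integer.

Answer: 12

Derivation:
Hunk 1: at line 4 remove [mfmpi,shmep] add [txf,gtpra,nzff] -> 12 lines: kkuce rpoty sftam gub dxn txf gtpra nzff avi myzse jwigt frcvj
Hunk 2: at line 7 remove [nzff,avi] add [cjzso,jdo,vwzcx] -> 13 lines: kkuce rpoty sftam gub dxn txf gtpra cjzso jdo vwzcx myzse jwigt frcvj
Hunk 3: at line 3 remove [dxn,txf] add [ztv,jiyi] -> 13 lines: kkuce rpoty sftam gub ztv jiyi gtpra cjzso jdo vwzcx myzse jwigt frcvj
Hunk 4: at line 2 remove [sftam,gub] add [lzt] -> 12 lines: kkuce rpoty lzt ztv jiyi gtpra cjzso jdo vwzcx myzse jwigt frcvj
Final line count: 12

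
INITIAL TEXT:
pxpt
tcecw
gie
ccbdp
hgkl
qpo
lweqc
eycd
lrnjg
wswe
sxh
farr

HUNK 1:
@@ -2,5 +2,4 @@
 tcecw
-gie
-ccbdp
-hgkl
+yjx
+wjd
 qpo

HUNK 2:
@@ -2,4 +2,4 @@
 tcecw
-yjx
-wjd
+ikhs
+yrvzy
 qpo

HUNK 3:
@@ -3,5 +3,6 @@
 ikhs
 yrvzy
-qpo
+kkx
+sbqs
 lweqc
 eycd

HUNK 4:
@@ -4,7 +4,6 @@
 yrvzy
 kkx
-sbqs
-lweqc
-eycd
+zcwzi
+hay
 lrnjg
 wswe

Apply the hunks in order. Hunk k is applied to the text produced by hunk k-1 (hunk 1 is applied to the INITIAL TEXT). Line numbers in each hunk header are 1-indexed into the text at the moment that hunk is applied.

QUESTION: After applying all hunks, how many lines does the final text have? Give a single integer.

Answer: 11

Derivation:
Hunk 1: at line 2 remove [gie,ccbdp,hgkl] add [yjx,wjd] -> 11 lines: pxpt tcecw yjx wjd qpo lweqc eycd lrnjg wswe sxh farr
Hunk 2: at line 2 remove [yjx,wjd] add [ikhs,yrvzy] -> 11 lines: pxpt tcecw ikhs yrvzy qpo lweqc eycd lrnjg wswe sxh farr
Hunk 3: at line 3 remove [qpo] add [kkx,sbqs] -> 12 lines: pxpt tcecw ikhs yrvzy kkx sbqs lweqc eycd lrnjg wswe sxh farr
Hunk 4: at line 4 remove [sbqs,lweqc,eycd] add [zcwzi,hay] -> 11 lines: pxpt tcecw ikhs yrvzy kkx zcwzi hay lrnjg wswe sxh farr
Final line count: 11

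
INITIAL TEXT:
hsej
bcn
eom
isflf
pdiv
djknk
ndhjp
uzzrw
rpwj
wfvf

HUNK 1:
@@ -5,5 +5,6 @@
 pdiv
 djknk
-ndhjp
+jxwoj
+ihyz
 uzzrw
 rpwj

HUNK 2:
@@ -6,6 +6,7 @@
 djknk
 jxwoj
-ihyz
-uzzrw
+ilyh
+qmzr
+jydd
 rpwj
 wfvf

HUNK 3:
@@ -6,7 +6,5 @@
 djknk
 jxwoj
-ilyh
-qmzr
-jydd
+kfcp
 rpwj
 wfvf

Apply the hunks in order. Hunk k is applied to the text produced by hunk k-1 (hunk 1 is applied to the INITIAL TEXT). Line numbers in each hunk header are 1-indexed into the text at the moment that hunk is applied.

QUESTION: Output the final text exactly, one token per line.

Answer: hsej
bcn
eom
isflf
pdiv
djknk
jxwoj
kfcp
rpwj
wfvf

Derivation:
Hunk 1: at line 5 remove [ndhjp] add [jxwoj,ihyz] -> 11 lines: hsej bcn eom isflf pdiv djknk jxwoj ihyz uzzrw rpwj wfvf
Hunk 2: at line 6 remove [ihyz,uzzrw] add [ilyh,qmzr,jydd] -> 12 lines: hsej bcn eom isflf pdiv djknk jxwoj ilyh qmzr jydd rpwj wfvf
Hunk 3: at line 6 remove [ilyh,qmzr,jydd] add [kfcp] -> 10 lines: hsej bcn eom isflf pdiv djknk jxwoj kfcp rpwj wfvf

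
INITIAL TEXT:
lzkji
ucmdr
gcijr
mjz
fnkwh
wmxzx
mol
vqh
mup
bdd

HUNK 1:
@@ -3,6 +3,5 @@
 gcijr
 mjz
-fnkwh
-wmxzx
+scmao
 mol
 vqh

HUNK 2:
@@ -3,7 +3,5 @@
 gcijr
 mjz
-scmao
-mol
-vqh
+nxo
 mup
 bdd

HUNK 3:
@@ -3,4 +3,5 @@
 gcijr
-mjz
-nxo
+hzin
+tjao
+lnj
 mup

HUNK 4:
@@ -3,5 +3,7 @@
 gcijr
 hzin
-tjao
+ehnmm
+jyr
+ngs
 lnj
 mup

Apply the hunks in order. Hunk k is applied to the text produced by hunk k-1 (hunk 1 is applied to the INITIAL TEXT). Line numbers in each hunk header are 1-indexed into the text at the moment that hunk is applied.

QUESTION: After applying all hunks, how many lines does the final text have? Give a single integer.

Answer: 10

Derivation:
Hunk 1: at line 3 remove [fnkwh,wmxzx] add [scmao] -> 9 lines: lzkji ucmdr gcijr mjz scmao mol vqh mup bdd
Hunk 2: at line 3 remove [scmao,mol,vqh] add [nxo] -> 7 lines: lzkji ucmdr gcijr mjz nxo mup bdd
Hunk 3: at line 3 remove [mjz,nxo] add [hzin,tjao,lnj] -> 8 lines: lzkji ucmdr gcijr hzin tjao lnj mup bdd
Hunk 4: at line 3 remove [tjao] add [ehnmm,jyr,ngs] -> 10 lines: lzkji ucmdr gcijr hzin ehnmm jyr ngs lnj mup bdd
Final line count: 10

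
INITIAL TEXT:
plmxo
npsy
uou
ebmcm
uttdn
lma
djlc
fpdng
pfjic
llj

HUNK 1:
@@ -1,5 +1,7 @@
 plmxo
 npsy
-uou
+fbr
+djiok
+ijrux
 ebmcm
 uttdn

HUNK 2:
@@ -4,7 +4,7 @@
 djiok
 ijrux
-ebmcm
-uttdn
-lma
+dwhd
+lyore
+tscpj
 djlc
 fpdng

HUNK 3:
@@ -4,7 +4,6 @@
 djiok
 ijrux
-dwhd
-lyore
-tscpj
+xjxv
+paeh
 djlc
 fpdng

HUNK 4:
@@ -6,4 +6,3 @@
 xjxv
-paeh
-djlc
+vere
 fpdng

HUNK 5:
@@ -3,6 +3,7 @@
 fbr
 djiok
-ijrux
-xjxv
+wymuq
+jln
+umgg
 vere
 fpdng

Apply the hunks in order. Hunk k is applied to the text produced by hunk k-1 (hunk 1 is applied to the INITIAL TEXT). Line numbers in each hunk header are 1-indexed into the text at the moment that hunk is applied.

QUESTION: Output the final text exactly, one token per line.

Hunk 1: at line 1 remove [uou] add [fbr,djiok,ijrux] -> 12 lines: plmxo npsy fbr djiok ijrux ebmcm uttdn lma djlc fpdng pfjic llj
Hunk 2: at line 4 remove [ebmcm,uttdn,lma] add [dwhd,lyore,tscpj] -> 12 lines: plmxo npsy fbr djiok ijrux dwhd lyore tscpj djlc fpdng pfjic llj
Hunk 3: at line 4 remove [dwhd,lyore,tscpj] add [xjxv,paeh] -> 11 lines: plmxo npsy fbr djiok ijrux xjxv paeh djlc fpdng pfjic llj
Hunk 4: at line 6 remove [paeh,djlc] add [vere] -> 10 lines: plmxo npsy fbr djiok ijrux xjxv vere fpdng pfjic llj
Hunk 5: at line 3 remove [ijrux,xjxv] add [wymuq,jln,umgg] -> 11 lines: plmxo npsy fbr djiok wymuq jln umgg vere fpdng pfjic llj

Answer: plmxo
npsy
fbr
djiok
wymuq
jln
umgg
vere
fpdng
pfjic
llj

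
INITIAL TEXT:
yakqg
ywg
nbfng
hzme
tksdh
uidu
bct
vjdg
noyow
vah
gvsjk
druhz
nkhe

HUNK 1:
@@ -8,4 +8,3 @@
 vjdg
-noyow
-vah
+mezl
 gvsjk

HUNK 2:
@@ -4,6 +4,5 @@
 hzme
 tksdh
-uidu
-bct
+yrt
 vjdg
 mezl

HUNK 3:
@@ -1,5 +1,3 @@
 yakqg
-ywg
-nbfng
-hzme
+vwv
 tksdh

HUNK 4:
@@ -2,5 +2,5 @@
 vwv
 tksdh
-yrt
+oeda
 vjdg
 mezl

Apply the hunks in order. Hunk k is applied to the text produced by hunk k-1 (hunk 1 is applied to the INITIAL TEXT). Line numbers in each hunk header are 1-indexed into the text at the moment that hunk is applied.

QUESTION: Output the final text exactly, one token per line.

Hunk 1: at line 8 remove [noyow,vah] add [mezl] -> 12 lines: yakqg ywg nbfng hzme tksdh uidu bct vjdg mezl gvsjk druhz nkhe
Hunk 2: at line 4 remove [uidu,bct] add [yrt] -> 11 lines: yakqg ywg nbfng hzme tksdh yrt vjdg mezl gvsjk druhz nkhe
Hunk 3: at line 1 remove [ywg,nbfng,hzme] add [vwv] -> 9 lines: yakqg vwv tksdh yrt vjdg mezl gvsjk druhz nkhe
Hunk 4: at line 2 remove [yrt] add [oeda] -> 9 lines: yakqg vwv tksdh oeda vjdg mezl gvsjk druhz nkhe

Answer: yakqg
vwv
tksdh
oeda
vjdg
mezl
gvsjk
druhz
nkhe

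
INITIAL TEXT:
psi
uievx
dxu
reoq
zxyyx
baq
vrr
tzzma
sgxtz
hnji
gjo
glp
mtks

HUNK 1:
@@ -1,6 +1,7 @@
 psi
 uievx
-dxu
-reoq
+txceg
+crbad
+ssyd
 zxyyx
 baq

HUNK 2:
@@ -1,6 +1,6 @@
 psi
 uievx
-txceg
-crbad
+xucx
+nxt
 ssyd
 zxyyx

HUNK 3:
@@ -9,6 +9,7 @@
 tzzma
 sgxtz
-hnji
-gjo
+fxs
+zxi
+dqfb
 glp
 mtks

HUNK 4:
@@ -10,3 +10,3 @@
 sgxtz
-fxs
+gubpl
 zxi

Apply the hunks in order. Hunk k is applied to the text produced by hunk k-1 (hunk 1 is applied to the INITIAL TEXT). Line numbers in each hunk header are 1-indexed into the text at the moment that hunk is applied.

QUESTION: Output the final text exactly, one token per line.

Hunk 1: at line 1 remove [dxu,reoq] add [txceg,crbad,ssyd] -> 14 lines: psi uievx txceg crbad ssyd zxyyx baq vrr tzzma sgxtz hnji gjo glp mtks
Hunk 2: at line 1 remove [txceg,crbad] add [xucx,nxt] -> 14 lines: psi uievx xucx nxt ssyd zxyyx baq vrr tzzma sgxtz hnji gjo glp mtks
Hunk 3: at line 9 remove [hnji,gjo] add [fxs,zxi,dqfb] -> 15 lines: psi uievx xucx nxt ssyd zxyyx baq vrr tzzma sgxtz fxs zxi dqfb glp mtks
Hunk 4: at line 10 remove [fxs] add [gubpl] -> 15 lines: psi uievx xucx nxt ssyd zxyyx baq vrr tzzma sgxtz gubpl zxi dqfb glp mtks

Answer: psi
uievx
xucx
nxt
ssyd
zxyyx
baq
vrr
tzzma
sgxtz
gubpl
zxi
dqfb
glp
mtks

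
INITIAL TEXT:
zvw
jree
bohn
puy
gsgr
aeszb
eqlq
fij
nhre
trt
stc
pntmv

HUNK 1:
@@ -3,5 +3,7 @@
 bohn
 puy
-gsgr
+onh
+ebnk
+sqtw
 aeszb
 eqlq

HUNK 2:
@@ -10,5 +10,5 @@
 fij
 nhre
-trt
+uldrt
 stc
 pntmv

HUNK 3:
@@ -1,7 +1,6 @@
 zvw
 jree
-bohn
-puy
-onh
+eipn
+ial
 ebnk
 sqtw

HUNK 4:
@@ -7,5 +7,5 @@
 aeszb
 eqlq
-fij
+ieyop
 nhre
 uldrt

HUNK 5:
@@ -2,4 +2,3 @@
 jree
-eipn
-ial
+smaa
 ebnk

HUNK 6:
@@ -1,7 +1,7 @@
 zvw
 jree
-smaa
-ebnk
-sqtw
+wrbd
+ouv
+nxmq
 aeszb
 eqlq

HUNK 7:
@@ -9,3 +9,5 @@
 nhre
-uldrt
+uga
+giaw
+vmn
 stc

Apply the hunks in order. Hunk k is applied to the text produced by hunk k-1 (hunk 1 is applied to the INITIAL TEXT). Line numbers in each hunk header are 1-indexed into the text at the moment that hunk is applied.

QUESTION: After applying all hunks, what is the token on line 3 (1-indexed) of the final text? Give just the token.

Answer: wrbd

Derivation:
Hunk 1: at line 3 remove [gsgr] add [onh,ebnk,sqtw] -> 14 lines: zvw jree bohn puy onh ebnk sqtw aeszb eqlq fij nhre trt stc pntmv
Hunk 2: at line 10 remove [trt] add [uldrt] -> 14 lines: zvw jree bohn puy onh ebnk sqtw aeszb eqlq fij nhre uldrt stc pntmv
Hunk 3: at line 1 remove [bohn,puy,onh] add [eipn,ial] -> 13 lines: zvw jree eipn ial ebnk sqtw aeszb eqlq fij nhre uldrt stc pntmv
Hunk 4: at line 7 remove [fij] add [ieyop] -> 13 lines: zvw jree eipn ial ebnk sqtw aeszb eqlq ieyop nhre uldrt stc pntmv
Hunk 5: at line 2 remove [eipn,ial] add [smaa] -> 12 lines: zvw jree smaa ebnk sqtw aeszb eqlq ieyop nhre uldrt stc pntmv
Hunk 6: at line 1 remove [smaa,ebnk,sqtw] add [wrbd,ouv,nxmq] -> 12 lines: zvw jree wrbd ouv nxmq aeszb eqlq ieyop nhre uldrt stc pntmv
Hunk 7: at line 9 remove [uldrt] add [uga,giaw,vmn] -> 14 lines: zvw jree wrbd ouv nxmq aeszb eqlq ieyop nhre uga giaw vmn stc pntmv
Final line 3: wrbd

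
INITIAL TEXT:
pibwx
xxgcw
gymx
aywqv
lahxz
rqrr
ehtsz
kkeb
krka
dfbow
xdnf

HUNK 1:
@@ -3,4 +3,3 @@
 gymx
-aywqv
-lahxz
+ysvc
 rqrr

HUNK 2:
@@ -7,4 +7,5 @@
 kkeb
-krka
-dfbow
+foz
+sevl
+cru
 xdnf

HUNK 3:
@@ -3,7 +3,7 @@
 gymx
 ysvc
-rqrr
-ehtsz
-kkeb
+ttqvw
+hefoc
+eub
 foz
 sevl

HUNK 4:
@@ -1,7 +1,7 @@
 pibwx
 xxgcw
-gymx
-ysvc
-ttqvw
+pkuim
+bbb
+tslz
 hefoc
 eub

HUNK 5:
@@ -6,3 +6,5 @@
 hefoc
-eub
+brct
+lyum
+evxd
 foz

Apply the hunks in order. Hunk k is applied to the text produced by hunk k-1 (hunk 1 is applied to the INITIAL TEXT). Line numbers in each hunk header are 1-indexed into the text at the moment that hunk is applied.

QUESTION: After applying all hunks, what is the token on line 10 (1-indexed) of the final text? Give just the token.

Hunk 1: at line 3 remove [aywqv,lahxz] add [ysvc] -> 10 lines: pibwx xxgcw gymx ysvc rqrr ehtsz kkeb krka dfbow xdnf
Hunk 2: at line 7 remove [krka,dfbow] add [foz,sevl,cru] -> 11 lines: pibwx xxgcw gymx ysvc rqrr ehtsz kkeb foz sevl cru xdnf
Hunk 3: at line 3 remove [rqrr,ehtsz,kkeb] add [ttqvw,hefoc,eub] -> 11 lines: pibwx xxgcw gymx ysvc ttqvw hefoc eub foz sevl cru xdnf
Hunk 4: at line 1 remove [gymx,ysvc,ttqvw] add [pkuim,bbb,tslz] -> 11 lines: pibwx xxgcw pkuim bbb tslz hefoc eub foz sevl cru xdnf
Hunk 5: at line 6 remove [eub] add [brct,lyum,evxd] -> 13 lines: pibwx xxgcw pkuim bbb tslz hefoc brct lyum evxd foz sevl cru xdnf
Final line 10: foz

Answer: foz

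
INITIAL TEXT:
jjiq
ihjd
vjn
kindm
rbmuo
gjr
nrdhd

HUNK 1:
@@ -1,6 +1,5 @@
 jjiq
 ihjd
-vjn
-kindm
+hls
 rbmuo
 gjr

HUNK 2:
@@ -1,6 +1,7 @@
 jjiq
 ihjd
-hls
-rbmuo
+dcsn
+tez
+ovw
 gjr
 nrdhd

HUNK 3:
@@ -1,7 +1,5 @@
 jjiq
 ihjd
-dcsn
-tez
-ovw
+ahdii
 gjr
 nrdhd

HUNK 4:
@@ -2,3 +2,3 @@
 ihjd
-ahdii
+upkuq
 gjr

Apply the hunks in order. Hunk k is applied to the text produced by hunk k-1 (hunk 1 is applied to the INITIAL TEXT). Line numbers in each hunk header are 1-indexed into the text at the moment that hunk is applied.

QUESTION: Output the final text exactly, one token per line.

Answer: jjiq
ihjd
upkuq
gjr
nrdhd

Derivation:
Hunk 1: at line 1 remove [vjn,kindm] add [hls] -> 6 lines: jjiq ihjd hls rbmuo gjr nrdhd
Hunk 2: at line 1 remove [hls,rbmuo] add [dcsn,tez,ovw] -> 7 lines: jjiq ihjd dcsn tez ovw gjr nrdhd
Hunk 3: at line 1 remove [dcsn,tez,ovw] add [ahdii] -> 5 lines: jjiq ihjd ahdii gjr nrdhd
Hunk 4: at line 2 remove [ahdii] add [upkuq] -> 5 lines: jjiq ihjd upkuq gjr nrdhd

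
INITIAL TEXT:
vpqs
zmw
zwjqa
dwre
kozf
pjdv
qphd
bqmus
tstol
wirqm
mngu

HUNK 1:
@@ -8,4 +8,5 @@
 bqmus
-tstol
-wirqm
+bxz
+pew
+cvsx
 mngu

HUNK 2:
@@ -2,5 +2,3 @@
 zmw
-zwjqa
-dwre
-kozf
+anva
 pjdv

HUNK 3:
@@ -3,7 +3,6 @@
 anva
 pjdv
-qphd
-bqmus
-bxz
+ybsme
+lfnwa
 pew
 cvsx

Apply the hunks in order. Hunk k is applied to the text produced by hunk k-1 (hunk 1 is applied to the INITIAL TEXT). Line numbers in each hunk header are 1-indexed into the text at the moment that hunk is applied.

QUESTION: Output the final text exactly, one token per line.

Answer: vpqs
zmw
anva
pjdv
ybsme
lfnwa
pew
cvsx
mngu

Derivation:
Hunk 1: at line 8 remove [tstol,wirqm] add [bxz,pew,cvsx] -> 12 lines: vpqs zmw zwjqa dwre kozf pjdv qphd bqmus bxz pew cvsx mngu
Hunk 2: at line 2 remove [zwjqa,dwre,kozf] add [anva] -> 10 lines: vpqs zmw anva pjdv qphd bqmus bxz pew cvsx mngu
Hunk 3: at line 3 remove [qphd,bqmus,bxz] add [ybsme,lfnwa] -> 9 lines: vpqs zmw anva pjdv ybsme lfnwa pew cvsx mngu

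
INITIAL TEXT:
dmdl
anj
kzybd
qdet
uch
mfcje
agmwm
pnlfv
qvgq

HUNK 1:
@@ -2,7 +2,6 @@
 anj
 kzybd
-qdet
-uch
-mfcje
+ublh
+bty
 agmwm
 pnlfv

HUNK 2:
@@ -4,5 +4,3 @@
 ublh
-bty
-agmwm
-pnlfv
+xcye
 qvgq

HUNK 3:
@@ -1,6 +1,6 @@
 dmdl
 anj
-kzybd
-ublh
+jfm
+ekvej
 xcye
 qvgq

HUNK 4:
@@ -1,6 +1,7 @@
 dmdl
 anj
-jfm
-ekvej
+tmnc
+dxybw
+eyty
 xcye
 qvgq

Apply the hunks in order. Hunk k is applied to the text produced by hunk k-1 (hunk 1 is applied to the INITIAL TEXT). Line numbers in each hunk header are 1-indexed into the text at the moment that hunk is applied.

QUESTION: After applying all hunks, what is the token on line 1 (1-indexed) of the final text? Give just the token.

Hunk 1: at line 2 remove [qdet,uch,mfcje] add [ublh,bty] -> 8 lines: dmdl anj kzybd ublh bty agmwm pnlfv qvgq
Hunk 2: at line 4 remove [bty,agmwm,pnlfv] add [xcye] -> 6 lines: dmdl anj kzybd ublh xcye qvgq
Hunk 3: at line 1 remove [kzybd,ublh] add [jfm,ekvej] -> 6 lines: dmdl anj jfm ekvej xcye qvgq
Hunk 4: at line 1 remove [jfm,ekvej] add [tmnc,dxybw,eyty] -> 7 lines: dmdl anj tmnc dxybw eyty xcye qvgq
Final line 1: dmdl

Answer: dmdl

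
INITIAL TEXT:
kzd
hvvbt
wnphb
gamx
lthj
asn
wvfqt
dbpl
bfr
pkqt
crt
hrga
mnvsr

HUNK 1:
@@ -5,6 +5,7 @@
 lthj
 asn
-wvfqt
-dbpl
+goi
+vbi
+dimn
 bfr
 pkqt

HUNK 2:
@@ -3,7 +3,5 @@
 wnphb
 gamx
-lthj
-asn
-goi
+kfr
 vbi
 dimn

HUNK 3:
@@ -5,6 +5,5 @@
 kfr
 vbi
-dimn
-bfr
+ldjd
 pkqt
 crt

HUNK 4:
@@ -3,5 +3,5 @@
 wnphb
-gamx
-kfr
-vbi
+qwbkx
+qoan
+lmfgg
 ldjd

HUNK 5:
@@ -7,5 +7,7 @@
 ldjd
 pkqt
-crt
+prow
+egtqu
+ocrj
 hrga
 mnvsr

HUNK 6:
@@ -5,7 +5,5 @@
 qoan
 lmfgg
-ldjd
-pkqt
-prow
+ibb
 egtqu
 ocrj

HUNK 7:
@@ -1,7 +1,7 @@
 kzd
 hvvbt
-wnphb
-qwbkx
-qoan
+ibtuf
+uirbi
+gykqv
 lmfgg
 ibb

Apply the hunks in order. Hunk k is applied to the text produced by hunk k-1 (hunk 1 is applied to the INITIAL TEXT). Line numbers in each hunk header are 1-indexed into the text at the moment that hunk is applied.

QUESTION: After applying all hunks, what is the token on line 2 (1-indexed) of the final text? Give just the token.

Answer: hvvbt

Derivation:
Hunk 1: at line 5 remove [wvfqt,dbpl] add [goi,vbi,dimn] -> 14 lines: kzd hvvbt wnphb gamx lthj asn goi vbi dimn bfr pkqt crt hrga mnvsr
Hunk 2: at line 3 remove [lthj,asn,goi] add [kfr] -> 12 lines: kzd hvvbt wnphb gamx kfr vbi dimn bfr pkqt crt hrga mnvsr
Hunk 3: at line 5 remove [dimn,bfr] add [ldjd] -> 11 lines: kzd hvvbt wnphb gamx kfr vbi ldjd pkqt crt hrga mnvsr
Hunk 4: at line 3 remove [gamx,kfr,vbi] add [qwbkx,qoan,lmfgg] -> 11 lines: kzd hvvbt wnphb qwbkx qoan lmfgg ldjd pkqt crt hrga mnvsr
Hunk 5: at line 7 remove [crt] add [prow,egtqu,ocrj] -> 13 lines: kzd hvvbt wnphb qwbkx qoan lmfgg ldjd pkqt prow egtqu ocrj hrga mnvsr
Hunk 6: at line 5 remove [ldjd,pkqt,prow] add [ibb] -> 11 lines: kzd hvvbt wnphb qwbkx qoan lmfgg ibb egtqu ocrj hrga mnvsr
Hunk 7: at line 1 remove [wnphb,qwbkx,qoan] add [ibtuf,uirbi,gykqv] -> 11 lines: kzd hvvbt ibtuf uirbi gykqv lmfgg ibb egtqu ocrj hrga mnvsr
Final line 2: hvvbt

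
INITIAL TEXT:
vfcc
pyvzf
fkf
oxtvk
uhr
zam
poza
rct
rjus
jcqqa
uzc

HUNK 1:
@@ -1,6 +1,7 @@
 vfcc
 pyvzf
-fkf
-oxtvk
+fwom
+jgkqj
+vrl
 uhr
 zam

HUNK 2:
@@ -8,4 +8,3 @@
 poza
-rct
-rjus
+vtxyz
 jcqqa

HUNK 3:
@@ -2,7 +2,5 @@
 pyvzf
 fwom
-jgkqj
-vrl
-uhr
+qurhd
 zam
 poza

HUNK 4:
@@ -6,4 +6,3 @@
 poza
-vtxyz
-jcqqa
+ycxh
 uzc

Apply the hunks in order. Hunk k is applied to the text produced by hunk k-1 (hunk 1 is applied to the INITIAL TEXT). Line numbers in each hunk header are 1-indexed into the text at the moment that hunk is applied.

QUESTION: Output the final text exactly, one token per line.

Hunk 1: at line 1 remove [fkf,oxtvk] add [fwom,jgkqj,vrl] -> 12 lines: vfcc pyvzf fwom jgkqj vrl uhr zam poza rct rjus jcqqa uzc
Hunk 2: at line 8 remove [rct,rjus] add [vtxyz] -> 11 lines: vfcc pyvzf fwom jgkqj vrl uhr zam poza vtxyz jcqqa uzc
Hunk 3: at line 2 remove [jgkqj,vrl,uhr] add [qurhd] -> 9 lines: vfcc pyvzf fwom qurhd zam poza vtxyz jcqqa uzc
Hunk 4: at line 6 remove [vtxyz,jcqqa] add [ycxh] -> 8 lines: vfcc pyvzf fwom qurhd zam poza ycxh uzc

Answer: vfcc
pyvzf
fwom
qurhd
zam
poza
ycxh
uzc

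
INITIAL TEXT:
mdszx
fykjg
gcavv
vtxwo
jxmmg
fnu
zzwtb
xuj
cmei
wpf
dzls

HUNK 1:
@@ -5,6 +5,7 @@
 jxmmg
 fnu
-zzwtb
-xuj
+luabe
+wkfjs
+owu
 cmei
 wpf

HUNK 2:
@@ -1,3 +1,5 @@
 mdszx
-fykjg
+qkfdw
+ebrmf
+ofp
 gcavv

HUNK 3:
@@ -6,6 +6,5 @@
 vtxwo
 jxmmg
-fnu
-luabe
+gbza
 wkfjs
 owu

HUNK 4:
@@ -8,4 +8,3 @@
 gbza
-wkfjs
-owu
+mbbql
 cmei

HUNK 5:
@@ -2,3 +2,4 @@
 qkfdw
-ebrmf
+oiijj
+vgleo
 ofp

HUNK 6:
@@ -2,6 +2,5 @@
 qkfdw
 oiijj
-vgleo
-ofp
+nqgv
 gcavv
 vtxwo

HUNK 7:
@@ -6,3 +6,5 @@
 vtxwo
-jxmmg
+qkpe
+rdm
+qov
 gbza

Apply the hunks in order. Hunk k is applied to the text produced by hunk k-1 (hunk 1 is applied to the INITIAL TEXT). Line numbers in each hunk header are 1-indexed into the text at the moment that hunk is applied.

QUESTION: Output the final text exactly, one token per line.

Answer: mdszx
qkfdw
oiijj
nqgv
gcavv
vtxwo
qkpe
rdm
qov
gbza
mbbql
cmei
wpf
dzls

Derivation:
Hunk 1: at line 5 remove [zzwtb,xuj] add [luabe,wkfjs,owu] -> 12 lines: mdszx fykjg gcavv vtxwo jxmmg fnu luabe wkfjs owu cmei wpf dzls
Hunk 2: at line 1 remove [fykjg] add [qkfdw,ebrmf,ofp] -> 14 lines: mdszx qkfdw ebrmf ofp gcavv vtxwo jxmmg fnu luabe wkfjs owu cmei wpf dzls
Hunk 3: at line 6 remove [fnu,luabe] add [gbza] -> 13 lines: mdszx qkfdw ebrmf ofp gcavv vtxwo jxmmg gbza wkfjs owu cmei wpf dzls
Hunk 4: at line 8 remove [wkfjs,owu] add [mbbql] -> 12 lines: mdszx qkfdw ebrmf ofp gcavv vtxwo jxmmg gbza mbbql cmei wpf dzls
Hunk 5: at line 2 remove [ebrmf] add [oiijj,vgleo] -> 13 lines: mdszx qkfdw oiijj vgleo ofp gcavv vtxwo jxmmg gbza mbbql cmei wpf dzls
Hunk 6: at line 2 remove [vgleo,ofp] add [nqgv] -> 12 lines: mdszx qkfdw oiijj nqgv gcavv vtxwo jxmmg gbza mbbql cmei wpf dzls
Hunk 7: at line 6 remove [jxmmg] add [qkpe,rdm,qov] -> 14 lines: mdszx qkfdw oiijj nqgv gcavv vtxwo qkpe rdm qov gbza mbbql cmei wpf dzls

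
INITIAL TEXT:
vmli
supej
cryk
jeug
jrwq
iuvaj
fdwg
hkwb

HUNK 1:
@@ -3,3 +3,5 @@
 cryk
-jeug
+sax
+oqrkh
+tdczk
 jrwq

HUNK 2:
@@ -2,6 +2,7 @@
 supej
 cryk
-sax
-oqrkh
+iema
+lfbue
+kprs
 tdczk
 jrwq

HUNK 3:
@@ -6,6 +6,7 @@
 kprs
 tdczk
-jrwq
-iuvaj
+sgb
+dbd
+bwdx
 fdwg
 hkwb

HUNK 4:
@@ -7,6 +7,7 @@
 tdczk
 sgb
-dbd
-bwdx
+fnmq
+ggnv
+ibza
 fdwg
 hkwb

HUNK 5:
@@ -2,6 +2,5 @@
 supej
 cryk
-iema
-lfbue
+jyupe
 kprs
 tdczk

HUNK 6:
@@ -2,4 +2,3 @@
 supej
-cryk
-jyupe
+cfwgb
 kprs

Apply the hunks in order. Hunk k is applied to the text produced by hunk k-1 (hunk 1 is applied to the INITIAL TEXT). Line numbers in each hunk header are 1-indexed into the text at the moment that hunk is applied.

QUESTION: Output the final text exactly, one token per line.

Hunk 1: at line 3 remove [jeug] add [sax,oqrkh,tdczk] -> 10 lines: vmli supej cryk sax oqrkh tdczk jrwq iuvaj fdwg hkwb
Hunk 2: at line 2 remove [sax,oqrkh] add [iema,lfbue,kprs] -> 11 lines: vmli supej cryk iema lfbue kprs tdczk jrwq iuvaj fdwg hkwb
Hunk 3: at line 6 remove [jrwq,iuvaj] add [sgb,dbd,bwdx] -> 12 lines: vmli supej cryk iema lfbue kprs tdczk sgb dbd bwdx fdwg hkwb
Hunk 4: at line 7 remove [dbd,bwdx] add [fnmq,ggnv,ibza] -> 13 lines: vmli supej cryk iema lfbue kprs tdczk sgb fnmq ggnv ibza fdwg hkwb
Hunk 5: at line 2 remove [iema,lfbue] add [jyupe] -> 12 lines: vmli supej cryk jyupe kprs tdczk sgb fnmq ggnv ibza fdwg hkwb
Hunk 6: at line 2 remove [cryk,jyupe] add [cfwgb] -> 11 lines: vmli supej cfwgb kprs tdczk sgb fnmq ggnv ibza fdwg hkwb

Answer: vmli
supej
cfwgb
kprs
tdczk
sgb
fnmq
ggnv
ibza
fdwg
hkwb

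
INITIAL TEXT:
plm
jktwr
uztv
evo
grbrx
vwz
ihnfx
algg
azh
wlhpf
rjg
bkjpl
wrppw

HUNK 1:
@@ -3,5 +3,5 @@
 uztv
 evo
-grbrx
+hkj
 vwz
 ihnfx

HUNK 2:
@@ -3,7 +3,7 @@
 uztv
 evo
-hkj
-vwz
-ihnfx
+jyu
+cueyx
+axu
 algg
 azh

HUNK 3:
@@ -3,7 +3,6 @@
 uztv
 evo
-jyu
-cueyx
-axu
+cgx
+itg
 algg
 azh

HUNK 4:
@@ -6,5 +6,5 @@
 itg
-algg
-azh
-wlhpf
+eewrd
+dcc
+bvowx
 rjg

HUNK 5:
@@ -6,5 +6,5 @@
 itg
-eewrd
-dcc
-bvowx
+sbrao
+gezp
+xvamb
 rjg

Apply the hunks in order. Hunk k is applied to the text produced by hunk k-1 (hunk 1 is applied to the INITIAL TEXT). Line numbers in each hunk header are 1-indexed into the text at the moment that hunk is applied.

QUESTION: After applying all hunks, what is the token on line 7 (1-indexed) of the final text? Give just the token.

Hunk 1: at line 3 remove [grbrx] add [hkj] -> 13 lines: plm jktwr uztv evo hkj vwz ihnfx algg azh wlhpf rjg bkjpl wrppw
Hunk 2: at line 3 remove [hkj,vwz,ihnfx] add [jyu,cueyx,axu] -> 13 lines: plm jktwr uztv evo jyu cueyx axu algg azh wlhpf rjg bkjpl wrppw
Hunk 3: at line 3 remove [jyu,cueyx,axu] add [cgx,itg] -> 12 lines: plm jktwr uztv evo cgx itg algg azh wlhpf rjg bkjpl wrppw
Hunk 4: at line 6 remove [algg,azh,wlhpf] add [eewrd,dcc,bvowx] -> 12 lines: plm jktwr uztv evo cgx itg eewrd dcc bvowx rjg bkjpl wrppw
Hunk 5: at line 6 remove [eewrd,dcc,bvowx] add [sbrao,gezp,xvamb] -> 12 lines: plm jktwr uztv evo cgx itg sbrao gezp xvamb rjg bkjpl wrppw
Final line 7: sbrao

Answer: sbrao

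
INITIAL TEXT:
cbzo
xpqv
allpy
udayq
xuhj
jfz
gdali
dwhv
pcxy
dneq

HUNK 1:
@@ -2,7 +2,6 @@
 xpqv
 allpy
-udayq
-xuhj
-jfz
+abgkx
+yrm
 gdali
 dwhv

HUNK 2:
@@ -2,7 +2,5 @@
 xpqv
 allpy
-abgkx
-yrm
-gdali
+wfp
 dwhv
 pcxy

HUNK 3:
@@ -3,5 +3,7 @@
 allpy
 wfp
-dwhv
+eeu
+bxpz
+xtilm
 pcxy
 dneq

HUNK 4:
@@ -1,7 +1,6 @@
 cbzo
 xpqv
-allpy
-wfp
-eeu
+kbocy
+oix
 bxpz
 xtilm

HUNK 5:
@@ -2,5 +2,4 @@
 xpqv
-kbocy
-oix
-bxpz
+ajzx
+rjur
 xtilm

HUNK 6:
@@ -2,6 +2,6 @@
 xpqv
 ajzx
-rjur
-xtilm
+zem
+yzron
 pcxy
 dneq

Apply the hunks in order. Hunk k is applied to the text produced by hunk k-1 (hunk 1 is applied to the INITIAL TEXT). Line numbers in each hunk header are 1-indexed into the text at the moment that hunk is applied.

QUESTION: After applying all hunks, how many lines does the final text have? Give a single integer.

Answer: 7

Derivation:
Hunk 1: at line 2 remove [udayq,xuhj,jfz] add [abgkx,yrm] -> 9 lines: cbzo xpqv allpy abgkx yrm gdali dwhv pcxy dneq
Hunk 2: at line 2 remove [abgkx,yrm,gdali] add [wfp] -> 7 lines: cbzo xpqv allpy wfp dwhv pcxy dneq
Hunk 3: at line 3 remove [dwhv] add [eeu,bxpz,xtilm] -> 9 lines: cbzo xpqv allpy wfp eeu bxpz xtilm pcxy dneq
Hunk 4: at line 1 remove [allpy,wfp,eeu] add [kbocy,oix] -> 8 lines: cbzo xpqv kbocy oix bxpz xtilm pcxy dneq
Hunk 5: at line 2 remove [kbocy,oix,bxpz] add [ajzx,rjur] -> 7 lines: cbzo xpqv ajzx rjur xtilm pcxy dneq
Hunk 6: at line 2 remove [rjur,xtilm] add [zem,yzron] -> 7 lines: cbzo xpqv ajzx zem yzron pcxy dneq
Final line count: 7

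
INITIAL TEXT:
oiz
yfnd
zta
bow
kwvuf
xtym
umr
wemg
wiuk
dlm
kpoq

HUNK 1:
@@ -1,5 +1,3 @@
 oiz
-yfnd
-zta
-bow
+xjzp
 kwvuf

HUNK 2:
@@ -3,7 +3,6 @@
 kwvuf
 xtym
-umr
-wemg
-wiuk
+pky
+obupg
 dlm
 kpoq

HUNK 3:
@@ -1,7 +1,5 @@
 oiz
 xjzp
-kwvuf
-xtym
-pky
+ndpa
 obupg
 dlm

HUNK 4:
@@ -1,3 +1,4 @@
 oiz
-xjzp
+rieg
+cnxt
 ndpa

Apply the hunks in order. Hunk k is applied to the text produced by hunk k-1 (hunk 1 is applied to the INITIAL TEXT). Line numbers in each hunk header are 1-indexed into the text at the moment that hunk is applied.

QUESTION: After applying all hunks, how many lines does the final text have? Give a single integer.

Answer: 7

Derivation:
Hunk 1: at line 1 remove [yfnd,zta,bow] add [xjzp] -> 9 lines: oiz xjzp kwvuf xtym umr wemg wiuk dlm kpoq
Hunk 2: at line 3 remove [umr,wemg,wiuk] add [pky,obupg] -> 8 lines: oiz xjzp kwvuf xtym pky obupg dlm kpoq
Hunk 3: at line 1 remove [kwvuf,xtym,pky] add [ndpa] -> 6 lines: oiz xjzp ndpa obupg dlm kpoq
Hunk 4: at line 1 remove [xjzp] add [rieg,cnxt] -> 7 lines: oiz rieg cnxt ndpa obupg dlm kpoq
Final line count: 7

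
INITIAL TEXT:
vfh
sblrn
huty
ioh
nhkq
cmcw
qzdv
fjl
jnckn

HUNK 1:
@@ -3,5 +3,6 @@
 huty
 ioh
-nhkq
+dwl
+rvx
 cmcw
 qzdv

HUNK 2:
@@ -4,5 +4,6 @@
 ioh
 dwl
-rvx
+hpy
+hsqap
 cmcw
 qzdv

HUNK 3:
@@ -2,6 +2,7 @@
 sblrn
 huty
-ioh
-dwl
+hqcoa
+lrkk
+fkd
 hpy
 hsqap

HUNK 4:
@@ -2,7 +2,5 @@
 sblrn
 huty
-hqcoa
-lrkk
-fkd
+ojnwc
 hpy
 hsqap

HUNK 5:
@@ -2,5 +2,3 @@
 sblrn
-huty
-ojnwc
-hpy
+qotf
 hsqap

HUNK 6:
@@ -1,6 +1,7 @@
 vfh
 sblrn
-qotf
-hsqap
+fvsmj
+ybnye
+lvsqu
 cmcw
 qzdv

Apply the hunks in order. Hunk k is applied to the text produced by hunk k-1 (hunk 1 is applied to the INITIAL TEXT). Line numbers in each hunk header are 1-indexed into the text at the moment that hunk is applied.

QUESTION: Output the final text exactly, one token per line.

Hunk 1: at line 3 remove [nhkq] add [dwl,rvx] -> 10 lines: vfh sblrn huty ioh dwl rvx cmcw qzdv fjl jnckn
Hunk 2: at line 4 remove [rvx] add [hpy,hsqap] -> 11 lines: vfh sblrn huty ioh dwl hpy hsqap cmcw qzdv fjl jnckn
Hunk 3: at line 2 remove [ioh,dwl] add [hqcoa,lrkk,fkd] -> 12 lines: vfh sblrn huty hqcoa lrkk fkd hpy hsqap cmcw qzdv fjl jnckn
Hunk 4: at line 2 remove [hqcoa,lrkk,fkd] add [ojnwc] -> 10 lines: vfh sblrn huty ojnwc hpy hsqap cmcw qzdv fjl jnckn
Hunk 5: at line 2 remove [huty,ojnwc,hpy] add [qotf] -> 8 lines: vfh sblrn qotf hsqap cmcw qzdv fjl jnckn
Hunk 6: at line 1 remove [qotf,hsqap] add [fvsmj,ybnye,lvsqu] -> 9 lines: vfh sblrn fvsmj ybnye lvsqu cmcw qzdv fjl jnckn

Answer: vfh
sblrn
fvsmj
ybnye
lvsqu
cmcw
qzdv
fjl
jnckn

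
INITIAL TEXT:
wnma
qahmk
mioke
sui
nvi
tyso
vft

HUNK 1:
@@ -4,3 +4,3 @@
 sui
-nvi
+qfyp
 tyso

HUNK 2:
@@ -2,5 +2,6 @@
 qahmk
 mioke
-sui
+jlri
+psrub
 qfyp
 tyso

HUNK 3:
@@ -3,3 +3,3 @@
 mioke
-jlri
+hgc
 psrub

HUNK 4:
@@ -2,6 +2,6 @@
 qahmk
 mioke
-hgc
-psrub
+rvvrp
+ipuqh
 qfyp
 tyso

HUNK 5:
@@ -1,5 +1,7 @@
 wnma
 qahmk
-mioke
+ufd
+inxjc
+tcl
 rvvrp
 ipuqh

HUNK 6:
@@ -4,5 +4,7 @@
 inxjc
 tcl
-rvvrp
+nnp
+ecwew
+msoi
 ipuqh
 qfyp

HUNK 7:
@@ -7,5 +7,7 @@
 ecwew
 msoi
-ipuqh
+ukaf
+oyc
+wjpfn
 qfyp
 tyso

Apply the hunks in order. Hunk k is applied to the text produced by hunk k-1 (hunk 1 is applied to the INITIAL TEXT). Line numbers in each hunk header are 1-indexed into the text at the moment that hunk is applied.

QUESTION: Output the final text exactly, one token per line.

Hunk 1: at line 4 remove [nvi] add [qfyp] -> 7 lines: wnma qahmk mioke sui qfyp tyso vft
Hunk 2: at line 2 remove [sui] add [jlri,psrub] -> 8 lines: wnma qahmk mioke jlri psrub qfyp tyso vft
Hunk 3: at line 3 remove [jlri] add [hgc] -> 8 lines: wnma qahmk mioke hgc psrub qfyp tyso vft
Hunk 4: at line 2 remove [hgc,psrub] add [rvvrp,ipuqh] -> 8 lines: wnma qahmk mioke rvvrp ipuqh qfyp tyso vft
Hunk 5: at line 1 remove [mioke] add [ufd,inxjc,tcl] -> 10 lines: wnma qahmk ufd inxjc tcl rvvrp ipuqh qfyp tyso vft
Hunk 6: at line 4 remove [rvvrp] add [nnp,ecwew,msoi] -> 12 lines: wnma qahmk ufd inxjc tcl nnp ecwew msoi ipuqh qfyp tyso vft
Hunk 7: at line 7 remove [ipuqh] add [ukaf,oyc,wjpfn] -> 14 lines: wnma qahmk ufd inxjc tcl nnp ecwew msoi ukaf oyc wjpfn qfyp tyso vft

Answer: wnma
qahmk
ufd
inxjc
tcl
nnp
ecwew
msoi
ukaf
oyc
wjpfn
qfyp
tyso
vft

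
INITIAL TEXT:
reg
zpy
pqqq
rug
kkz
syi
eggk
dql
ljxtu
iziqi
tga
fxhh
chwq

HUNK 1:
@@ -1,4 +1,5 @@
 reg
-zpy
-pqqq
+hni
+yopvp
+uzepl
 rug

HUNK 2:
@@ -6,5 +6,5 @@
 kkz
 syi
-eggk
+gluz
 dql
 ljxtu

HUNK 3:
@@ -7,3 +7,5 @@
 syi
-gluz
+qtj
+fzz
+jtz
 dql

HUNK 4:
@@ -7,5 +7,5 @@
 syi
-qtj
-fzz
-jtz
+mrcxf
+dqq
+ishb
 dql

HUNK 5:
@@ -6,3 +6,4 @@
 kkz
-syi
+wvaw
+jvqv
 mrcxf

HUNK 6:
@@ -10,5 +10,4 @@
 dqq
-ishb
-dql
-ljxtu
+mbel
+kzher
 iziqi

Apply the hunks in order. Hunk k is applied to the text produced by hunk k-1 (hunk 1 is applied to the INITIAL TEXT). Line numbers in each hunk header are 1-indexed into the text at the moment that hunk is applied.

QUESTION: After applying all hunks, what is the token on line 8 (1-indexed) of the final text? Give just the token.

Answer: jvqv

Derivation:
Hunk 1: at line 1 remove [zpy,pqqq] add [hni,yopvp,uzepl] -> 14 lines: reg hni yopvp uzepl rug kkz syi eggk dql ljxtu iziqi tga fxhh chwq
Hunk 2: at line 6 remove [eggk] add [gluz] -> 14 lines: reg hni yopvp uzepl rug kkz syi gluz dql ljxtu iziqi tga fxhh chwq
Hunk 3: at line 7 remove [gluz] add [qtj,fzz,jtz] -> 16 lines: reg hni yopvp uzepl rug kkz syi qtj fzz jtz dql ljxtu iziqi tga fxhh chwq
Hunk 4: at line 7 remove [qtj,fzz,jtz] add [mrcxf,dqq,ishb] -> 16 lines: reg hni yopvp uzepl rug kkz syi mrcxf dqq ishb dql ljxtu iziqi tga fxhh chwq
Hunk 5: at line 6 remove [syi] add [wvaw,jvqv] -> 17 lines: reg hni yopvp uzepl rug kkz wvaw jvqv mrcxf dqq ishb dql ljxtu iziqi tga fxhh chwq
Hunk 6: at line 10 remove [ishb,dql,ljxtu] add [mbel,kzher] -> 16 lines: reg hni yopvp uzepl rug kkz wvaw jvqv mrcxf dqq mbel kzher iziqi tga fxhh chwq
Final line 8: jvqv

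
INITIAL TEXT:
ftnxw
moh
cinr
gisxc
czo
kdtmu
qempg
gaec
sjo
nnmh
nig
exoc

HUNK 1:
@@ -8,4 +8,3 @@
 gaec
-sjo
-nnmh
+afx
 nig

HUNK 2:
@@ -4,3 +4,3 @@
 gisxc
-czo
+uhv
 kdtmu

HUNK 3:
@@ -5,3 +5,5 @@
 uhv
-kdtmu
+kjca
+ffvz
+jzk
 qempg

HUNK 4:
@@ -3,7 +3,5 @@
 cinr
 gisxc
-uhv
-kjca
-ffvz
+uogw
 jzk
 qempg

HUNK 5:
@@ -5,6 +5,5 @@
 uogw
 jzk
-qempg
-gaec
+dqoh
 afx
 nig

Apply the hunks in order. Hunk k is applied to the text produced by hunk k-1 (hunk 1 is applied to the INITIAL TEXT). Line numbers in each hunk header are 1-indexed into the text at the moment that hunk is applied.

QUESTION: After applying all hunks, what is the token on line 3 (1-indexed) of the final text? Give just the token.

Hunk 1: at line 8 remove [sjo,nnmh] add [afx] -> 11 lines: ftnxw moh cinr gisxc czo kdtmu qempg gaec afx nig exoc
Hunk 2: at line 4 remove [czo] add [uhv] -> 11 lines: ftnxw moh cinr gisxc uhv kdtmu qempg gaec afx nig exoc
Hunk 3: at line 5 remove [kdtmu] add [kjca,ffvz,jzk] -> 13 lines: ftnxw moh cinr gisxc uhv kjca ffvz jzk qempg gaec afx nig exoc
Hunk 4: at line 3 remove [uhv,kjca,ffvz] add [uogw] -> 11 lines: ftnxw moh cinr gisxc uogw jzk qempg gaec afx nig exoc
Hunk 5: at line 5 remove [qempg,gaec] add [dqoh] -> 10 lines: ftnxw moh cinr gisxc uogw jzk dqoh afx nig exoc
Final line 3: cinr

Answer: cinr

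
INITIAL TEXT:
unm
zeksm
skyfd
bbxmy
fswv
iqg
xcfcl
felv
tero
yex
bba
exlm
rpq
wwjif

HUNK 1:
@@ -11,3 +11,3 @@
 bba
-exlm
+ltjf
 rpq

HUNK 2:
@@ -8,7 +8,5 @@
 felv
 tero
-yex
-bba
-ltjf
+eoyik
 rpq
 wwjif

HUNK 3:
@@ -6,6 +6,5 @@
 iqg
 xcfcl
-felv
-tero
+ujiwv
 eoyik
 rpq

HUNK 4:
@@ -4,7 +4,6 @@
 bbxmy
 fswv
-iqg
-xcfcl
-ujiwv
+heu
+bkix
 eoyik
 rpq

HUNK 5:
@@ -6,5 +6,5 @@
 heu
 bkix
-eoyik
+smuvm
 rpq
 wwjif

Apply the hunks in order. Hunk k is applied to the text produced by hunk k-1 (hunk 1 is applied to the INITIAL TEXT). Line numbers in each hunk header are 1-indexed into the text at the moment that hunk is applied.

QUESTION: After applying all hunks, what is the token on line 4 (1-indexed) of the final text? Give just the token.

Hunk 1: at line 11 remove [exlm] add [ltjf] -> 14 lines: unm zeksm skyfd bbxmy fswv iqg xcfcl felv tero yex bba ltjf rpq wwjif
Hunk 2: at line 8 remove [yex,bba,ltjf] add [eoyik] -> 12 lines: unm zeksm skyfd bbxmy fswv iqg xcfcl felv tero eoyik rpq wwjif
Hunk 3: at line 6 remove [felv,tero] add [ujiwv] -> 11 lines: unm zeksm skyfd bbxmy fswv iqg xcfcl ujiwv eoyik rpq wwjif
Hunk 4: at line 4 remove [iqg,xcfcl,ujiwv] add [heu,bkix] -> 10 lines: unm zeksm skyfd bbxmy fswv heu bkix eoyik rpq wwjif
Hunk 5: at line 6 remove [eoyik] add [smuvm] -> 10 lines: unm zeksm skyfd bbxmy fswv heu bkix smuvm rpq wwjif
Final line 4: bbxmy

Answer: bbxmy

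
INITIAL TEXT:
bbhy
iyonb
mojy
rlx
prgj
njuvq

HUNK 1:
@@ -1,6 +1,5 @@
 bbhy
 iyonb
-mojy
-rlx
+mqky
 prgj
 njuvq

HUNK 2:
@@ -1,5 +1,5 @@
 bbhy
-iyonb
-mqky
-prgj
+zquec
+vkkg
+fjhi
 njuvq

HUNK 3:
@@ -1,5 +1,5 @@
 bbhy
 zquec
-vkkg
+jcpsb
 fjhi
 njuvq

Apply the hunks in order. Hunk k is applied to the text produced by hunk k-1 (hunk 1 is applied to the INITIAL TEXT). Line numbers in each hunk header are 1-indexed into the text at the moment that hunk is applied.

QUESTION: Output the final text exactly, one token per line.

Hunk 1: at line 1 remove [mojy,rlx] add [mqky] -> 5 lines: bbhy iyonb mqky prgj njuvq
Hunk 2: at line 1 remove [iyonb,mqky,prgj] add [zquec,vkkg,fjhi] -> 5 lines: bbhy zquec vkkg fjhi njuvq
Hunk 3: at line 1 remove [vkkg] add [jcpsb] -> 5 lines: bbhy zquec jcpsb fjhi njuvq

Answer: bbhy
zquec
jcpsb
fjhi
njuvq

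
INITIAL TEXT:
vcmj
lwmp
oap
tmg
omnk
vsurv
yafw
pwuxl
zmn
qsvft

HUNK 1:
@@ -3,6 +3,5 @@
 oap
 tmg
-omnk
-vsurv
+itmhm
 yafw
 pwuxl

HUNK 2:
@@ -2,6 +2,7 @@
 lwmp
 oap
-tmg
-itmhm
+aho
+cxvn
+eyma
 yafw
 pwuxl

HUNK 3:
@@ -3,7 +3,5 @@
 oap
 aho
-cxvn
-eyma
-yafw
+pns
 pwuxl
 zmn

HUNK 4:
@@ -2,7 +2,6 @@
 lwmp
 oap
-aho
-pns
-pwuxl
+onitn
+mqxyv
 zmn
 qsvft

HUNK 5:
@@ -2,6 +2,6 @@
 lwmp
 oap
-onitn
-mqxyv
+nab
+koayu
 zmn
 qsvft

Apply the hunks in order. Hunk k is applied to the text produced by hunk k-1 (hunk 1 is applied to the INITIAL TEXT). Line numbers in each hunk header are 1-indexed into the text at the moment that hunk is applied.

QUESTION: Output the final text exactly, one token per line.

Hunk 1: at line 3 remove [omnk,vsurv] add [itmhm] -> 9 lines: vcmj lwmp oap tmg itmhm yafw pwuxl zmn qsvft
Hunk 2: at line 2 remove [tmg,itmhm] add [aho,cxvn,eyma] -> 10 lines: vcmj lwmp oap aho cxvn eyma yafw pwuxl zmn qsvft
Hunk 3: at line 3 remove [cxvn,eyma,yafw] add [pns] -> 8 lines: vcmj lwmp oap aho pns pwuxl zmn qsvft
Hunk 4: at line 2 remove [aho,pns,pwuxl] add [onitn,mqxyv] -> 7 lines: vcmj lwmp oap onitn mqxyv zmn qsvft
Hunk 5: at line 2 remove [onitn,mqxyv] add [nab,koayu] -> 7 lines: vcmj lwmp oap nab koayu zmn qsvft

Answer: vcmj
lwmp
oap
nab
koayu
zmn
qsvft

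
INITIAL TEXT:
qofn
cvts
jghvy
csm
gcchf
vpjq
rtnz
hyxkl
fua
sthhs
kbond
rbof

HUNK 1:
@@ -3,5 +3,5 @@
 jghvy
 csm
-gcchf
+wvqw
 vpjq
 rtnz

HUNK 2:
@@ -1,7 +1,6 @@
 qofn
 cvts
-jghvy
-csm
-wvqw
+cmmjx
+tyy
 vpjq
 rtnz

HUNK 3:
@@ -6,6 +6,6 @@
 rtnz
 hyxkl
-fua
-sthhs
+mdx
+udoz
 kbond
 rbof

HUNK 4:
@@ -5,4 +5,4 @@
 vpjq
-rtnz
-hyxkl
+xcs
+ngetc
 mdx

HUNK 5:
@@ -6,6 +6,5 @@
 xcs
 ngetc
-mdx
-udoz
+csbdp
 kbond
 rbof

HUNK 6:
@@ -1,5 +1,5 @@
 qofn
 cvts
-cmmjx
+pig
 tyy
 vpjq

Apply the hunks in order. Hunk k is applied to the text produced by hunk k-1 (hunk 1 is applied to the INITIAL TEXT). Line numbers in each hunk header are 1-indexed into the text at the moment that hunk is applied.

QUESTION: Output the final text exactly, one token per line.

Answer: qofn
cvts
pig
tyy
vpjq
xcs
ngetc
csbdp
kbond
rbof

Derivation:
Hunk 1: at line 3 remove [gcchf] add [wvqw] -> 12 lines: qofn cvts jghvy csm wvqw vpjq rtnz hyxkl fua sthhs kbond rbof
Hunk 2: at line 1 remove [jghvy,csm,wvqw] add [cmmjx,tyy] -> 11 lines: qofn cvts cmmjx tyy vpjq rtnz hyxkl fua sthhs kbond rbof
Hunk 3: at line 6 remove [fua,sthhs] add [mdx,udoz] -> 11 lines: qofn cvts cmmjx tyy vpjq rtnz hyxkl mdx udoz kbond rbof
Hunk 4: at line 5 remove [rtnz,hyxkl] add [xcs,ngetc] -> 11 lines: qofn cvts cmmjx tyy vpjq xcs ngetc mdx udoz kbond rbof
Hunk 5: at line 6 remove [mdx,udoz] add [csbdp] -> 10 lines: qofn cvts cmmjx tyy vpjq xcs ngetc csbdp kbond rbof
Hunk 6: at line 1 remove [cmmjx] add [pig] -> 10 lines: qofn cvts pig tyy vpjq xcs ngetc csbdp kbond rbof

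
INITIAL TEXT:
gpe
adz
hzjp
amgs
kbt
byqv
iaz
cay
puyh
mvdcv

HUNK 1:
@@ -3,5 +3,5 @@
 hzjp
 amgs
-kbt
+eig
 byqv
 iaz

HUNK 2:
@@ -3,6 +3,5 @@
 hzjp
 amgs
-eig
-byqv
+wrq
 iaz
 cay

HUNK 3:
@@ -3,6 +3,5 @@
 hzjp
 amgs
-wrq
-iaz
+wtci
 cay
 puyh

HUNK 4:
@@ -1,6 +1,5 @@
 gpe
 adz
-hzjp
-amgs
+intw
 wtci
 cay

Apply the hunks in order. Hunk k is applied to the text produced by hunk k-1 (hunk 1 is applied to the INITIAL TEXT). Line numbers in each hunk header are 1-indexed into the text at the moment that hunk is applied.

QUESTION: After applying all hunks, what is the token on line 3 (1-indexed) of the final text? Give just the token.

Hunk 1: at line 3 remove [kbt] add [eig] -> 10 lines: gpe adz hzjp amgs eig byqv iaz cay puyh mvdcv
Hunk 2: at line 3 remove [eig,byqv] add [wrq] -> 9 lines: gpe adz hzjp amgs wrq iaz cay puyh mvdcv
Hunk 3: at line 3 remove [wrq,iaz] add [wtci] -> 8 lines: gpe adz hzjp amgs wtci cay puyh mvdcv
Hunk 4: at line 1 remove [hzjp,amgs] add [intw] -> 7 lines: gpe adz intw wtci cay puyh mvdcv
Final line 3: intw

Answer: intw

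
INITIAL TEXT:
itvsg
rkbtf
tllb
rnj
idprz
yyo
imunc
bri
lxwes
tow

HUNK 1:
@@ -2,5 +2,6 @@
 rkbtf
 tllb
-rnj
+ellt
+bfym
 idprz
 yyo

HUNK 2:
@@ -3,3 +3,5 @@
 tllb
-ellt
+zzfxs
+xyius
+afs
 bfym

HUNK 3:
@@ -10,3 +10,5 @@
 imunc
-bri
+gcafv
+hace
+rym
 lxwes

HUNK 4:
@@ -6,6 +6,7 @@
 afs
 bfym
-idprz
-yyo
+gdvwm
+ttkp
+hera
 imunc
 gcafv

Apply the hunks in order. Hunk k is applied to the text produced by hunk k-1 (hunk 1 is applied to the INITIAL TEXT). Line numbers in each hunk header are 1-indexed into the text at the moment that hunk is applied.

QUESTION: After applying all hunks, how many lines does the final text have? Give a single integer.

Answer: 16

Derivation:
Hunk 1: at line 2 remove [rnj] add [ellt,bfym] -> 11 lines: itvsg rkbtf tllb ellt bfym idprz yyo imunc bri lxwes tow
Hunk 2: at line 3 remove [ellt] add [zzfxs,xyius,afs] -> 13 lines: itvsg rkbtf tllb zzfxs xyius afs bfym idprz yyo imunc bri lxwes tow
Hunk 3: at line 10 remove [bri] add [gcafv,hace,rym] -> 15 lines: itvsg rkbtf tllb zzfxs xyius afs bfym idprz yyo imunc gcafv hace rym lxwes tow
Hunk 4: at line 6 remove [idprz,yyo] add [gdvwm,ttkp,hera] -> 16 lines: itvsg rkbtf tllb zzfxs xyius afs bfym gdvwm ttkp hera imunc gcafv hace rym lxwes tow
Final line count: 16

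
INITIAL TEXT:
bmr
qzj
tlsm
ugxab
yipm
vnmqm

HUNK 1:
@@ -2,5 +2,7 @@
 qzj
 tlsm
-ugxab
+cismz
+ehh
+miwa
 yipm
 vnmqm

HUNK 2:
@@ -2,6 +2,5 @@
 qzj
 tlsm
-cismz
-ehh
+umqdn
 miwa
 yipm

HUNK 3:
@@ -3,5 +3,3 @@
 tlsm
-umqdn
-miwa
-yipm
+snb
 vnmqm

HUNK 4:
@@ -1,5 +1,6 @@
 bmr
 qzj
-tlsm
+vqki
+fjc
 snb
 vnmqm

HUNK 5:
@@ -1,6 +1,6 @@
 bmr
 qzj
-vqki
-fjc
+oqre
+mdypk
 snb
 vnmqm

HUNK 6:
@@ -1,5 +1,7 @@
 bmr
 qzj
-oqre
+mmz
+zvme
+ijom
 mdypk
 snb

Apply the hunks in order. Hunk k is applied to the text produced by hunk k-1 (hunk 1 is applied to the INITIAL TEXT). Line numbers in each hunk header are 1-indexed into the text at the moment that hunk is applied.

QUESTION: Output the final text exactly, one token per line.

Hunk 1: at line 2 remove [ugxab] add [cismz,ehh,miwa] -> 8 lines: bmr qzj tlsm cismz ehh miwa yipm vnmqm
Hunk 2: at line 2 remove [cismz,ehh] add [umqdn] -> 7 lines: bmr qzj tlsm umqdn miwa yipm vnmqm
Hunk 3: at line 3 remove [umqdn,miwa,yipm] add [snb] -> 5 lines: bmr qzj tlsm snb vnmqm
Hunk 4: at line 1 remove [tlsm] add [vqki,fjc] -> 6 lines: bmr qzj vqki fjc snb vnmqm
Hunk 5: at line 1 remove [vqki,fjc] add [oqre,mdypk] -> 6 lines: bmr qzj oqre mdypk snb vnmqm
Hunk 6: at line 1 remove [oqre] add [mmz,zvme,ijom] -> 8 lines: bmr qzj mmz zvme ijom mdypk snb vnmqm

Answer: bmr
qzj
mmz
zvme
ijom
mdypk
snb
vnmqm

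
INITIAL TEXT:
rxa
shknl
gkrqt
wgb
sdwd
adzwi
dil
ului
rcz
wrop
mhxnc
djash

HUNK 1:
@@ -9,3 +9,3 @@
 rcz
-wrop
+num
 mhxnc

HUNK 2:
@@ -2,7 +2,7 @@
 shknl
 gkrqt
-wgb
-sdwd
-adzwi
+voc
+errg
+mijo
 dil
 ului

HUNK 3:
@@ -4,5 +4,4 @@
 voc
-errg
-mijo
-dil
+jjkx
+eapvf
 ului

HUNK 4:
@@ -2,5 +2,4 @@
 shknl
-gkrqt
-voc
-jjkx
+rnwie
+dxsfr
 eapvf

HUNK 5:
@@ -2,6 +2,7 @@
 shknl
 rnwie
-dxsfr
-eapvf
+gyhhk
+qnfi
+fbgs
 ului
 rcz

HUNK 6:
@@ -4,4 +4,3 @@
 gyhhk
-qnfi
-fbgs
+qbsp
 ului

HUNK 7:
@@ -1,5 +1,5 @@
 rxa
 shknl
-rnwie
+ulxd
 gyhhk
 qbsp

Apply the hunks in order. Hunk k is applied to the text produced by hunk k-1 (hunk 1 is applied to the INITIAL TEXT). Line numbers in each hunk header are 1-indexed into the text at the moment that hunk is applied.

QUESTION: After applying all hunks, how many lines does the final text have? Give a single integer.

Answer: 10

Derivation:
Hunk 1: at line 9 remove [wrop] add [num] -> 12 lines: rxa shknl gkrqt wgb sdwd adzwi dil ului rcz num mhxnc djash
Hunk 2: at line 2 remove [wgb,sdwd,adzwi] add [voc,errg,mijo] -> 12 lines: rxa shknl gkrqt voc errg mijo dil ului rcz num mhxnc djash
Hunk 3: at line 4 remove [errg,mijo,dil] add [jjkx,eapvf] -> 11 lines: rxa shknl gkrqt voc jjkx eapvf ului rcz num mhxnc djash
Hunk 4: at line 2 remove [gkrqt,voc,jjkx] add [rnwie,dxsfr] -> 10 lines: rxa shknl rnwie dxsfr eapvf ului rcz num mhxnc djash
Hunk 5: at line 2 remove [dxsfr,eapvf] add [gyhhk,qnfi,fbgs] -> 11 lines: rxa shknl rnwie gyhhk qnfi fbgs ului rcz num mhxnc djash
Hunk 6: at line 4 remove [qnfi,fbgs] add [qbsp] -> 10 lines: rxa shknl rnwie gyhhk qbsp ului rcz num mhxnc djash
Hunk 7: at line 1 remove [rnwie] add [ulxd] -> 10 lines: rxa shknl ulxd gyhhk qbsp ului rcz num mhxnc djash
Final line count: 10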